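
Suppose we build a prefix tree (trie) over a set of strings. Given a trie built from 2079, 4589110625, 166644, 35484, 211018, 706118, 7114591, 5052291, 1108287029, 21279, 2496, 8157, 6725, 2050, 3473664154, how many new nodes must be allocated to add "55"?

1

The longest prefix of "55" already in the trie is "5" (length 1).
Each of the 1 remaining characters creates one node.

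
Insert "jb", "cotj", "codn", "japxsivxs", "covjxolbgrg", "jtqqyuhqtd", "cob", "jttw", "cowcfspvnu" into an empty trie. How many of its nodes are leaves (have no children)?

9

A leaf is a node with no children — equivalently, the end of a word that is not a proper prefix of any other stored word.
Those words: "cob", "codn", "cotj", "covjxolbgrg", "cowcfspvnu", "japxsivxs", "jb", "jtqqyuhqtd", "jttw"
Leaf count: 9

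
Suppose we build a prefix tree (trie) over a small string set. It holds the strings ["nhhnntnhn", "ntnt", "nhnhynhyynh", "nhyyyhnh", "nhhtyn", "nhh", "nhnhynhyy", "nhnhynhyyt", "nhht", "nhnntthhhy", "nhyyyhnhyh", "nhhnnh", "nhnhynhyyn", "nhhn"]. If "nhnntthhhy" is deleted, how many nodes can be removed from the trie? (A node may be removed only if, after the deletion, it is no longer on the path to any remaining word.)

7

A node on "nhnntthhhy"'s path can go only if nothing else ends at it or branches off below it.
The suffix "ntthhhy" (7 nodes) is used only by "nhnntthhhy"; the node for "nhn" still has the child "h", so pruning stops there.
Nodes removed: 7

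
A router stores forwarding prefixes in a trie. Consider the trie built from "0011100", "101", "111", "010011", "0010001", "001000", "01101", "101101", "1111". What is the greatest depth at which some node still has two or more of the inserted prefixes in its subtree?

Equivalently: take the maximum, over all pairs, of their longest common prefix length.
"001000" and "0010001" agree on "001000" (6 characters) before diverging; nothing deeper is shared.
Longest shared-prefix length: 6

6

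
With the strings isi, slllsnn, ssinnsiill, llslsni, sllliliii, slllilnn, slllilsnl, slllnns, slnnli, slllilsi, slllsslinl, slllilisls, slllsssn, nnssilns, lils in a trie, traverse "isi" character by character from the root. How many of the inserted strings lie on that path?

1

Walk "isi" from the root; an end-of-word marker is hit whenever a stored word is a prefix of "isi".
Prefixes of the query that are stored words: "isi"
Count: 1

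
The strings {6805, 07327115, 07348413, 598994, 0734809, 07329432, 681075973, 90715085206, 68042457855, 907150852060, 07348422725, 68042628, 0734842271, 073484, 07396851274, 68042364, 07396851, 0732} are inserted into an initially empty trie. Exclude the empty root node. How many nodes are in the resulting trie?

76

Insert word by word; a character creates a node only if that edge doesn't already exist:
  "6805" → 4 new (6, 8, 0, 5)
  "07327115" → 8 new (0, 7, 3, 2, 7, 1, 1, 5)
  "07348413" → prefix "073" already present; 5 new (4, 8, 4, 1, 3)
  "598994" → 6 new (5, 9, 8, 9, 9, 4)
  "0734809" → prefix "07348" already present; 2 new (0, 9)
  "07329432" → prefix "0732" already present; 4 new (9, 4, 3, 2)
  "681075973" → prefix "68" already present; 7 new (1, 0, 7, 5, 9, 7, 3)
  "90715085206" → 11 new (9, 0, 7, 1, 5, 0, 8, 5, 2, 0, 6)
  "68042457855" → prefix "680" already present; 8 new (4, 2, 4, 5, 7, 8, 5, 5)
  "907150852060" → prefix "90715085206" already present; 1 new (0)
  "07348422725" → prefix "073484" already present; 5 new (2, 2, 7, 2, 5)
  "68042628" → prefix "68042" already present; 3 new (6, 2, 8)
  "0734842271" → prefix "073484227" already present; 1 new (1)
  "073484" → prefix "073484" already present; 0 new (none)
  "07396851274" → prefix "073" already present; 8 new (9, 6, 8, 5, 1, 2, 7, 4)
  "68042364" → prefix "68042" already present; 3 new (3, 6, 4)
  "07396851" → prefix "07396851" already present; 0 new (none)
  "0732" → prefix "0732" already present; 0 new (none)
Total nodes = 4 + 8 + 5 + 6 + 2 + 4 + 7 + 11 + 8 + 1 + 5 + 3 + 1 + 0 + 8 + 3 + 0 + 0 = 76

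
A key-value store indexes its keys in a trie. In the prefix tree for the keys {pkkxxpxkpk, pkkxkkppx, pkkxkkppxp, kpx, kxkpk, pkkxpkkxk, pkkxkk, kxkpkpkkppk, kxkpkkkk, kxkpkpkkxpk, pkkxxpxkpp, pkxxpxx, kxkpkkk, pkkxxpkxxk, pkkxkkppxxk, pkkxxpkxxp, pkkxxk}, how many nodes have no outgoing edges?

13

Leaves are exactly the stored words that no other stored word extends.
Those words: "kpx", "kxkpkkkk", "kxkpkpkkppk", "kxkpkpkkxpk", "pkkxkkppxp", "pkkxkkppxxk", "pkkxpkkxk", "pkkxxk", "pkkxxpkxxk", "pkkxxpkxxp", "pkkxxpxkpk", "pkkxxpxkpp", "pkxxpxx"
Leaf count: 13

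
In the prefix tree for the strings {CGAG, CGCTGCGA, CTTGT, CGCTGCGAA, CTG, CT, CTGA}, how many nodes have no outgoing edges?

A leaf is a node with no children — equivalently, the end of a word that is not a proper prefix of any other stored word.
Those words: "CGAG", "CGCTGCGAA", "CTGA", "CTTGT"
Leaf count: 4

4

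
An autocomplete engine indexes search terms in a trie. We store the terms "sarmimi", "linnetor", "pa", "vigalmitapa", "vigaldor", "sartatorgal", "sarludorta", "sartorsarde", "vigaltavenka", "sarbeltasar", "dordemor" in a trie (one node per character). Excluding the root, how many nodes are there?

Trace insertions, counting only characters that open a new branch:
  "sarmimi" → 7 new (s, a, r, m, i, m, i)
  "linnetor" → 8 new (l, i, n, n, e, t, o, r)
  "pa" → 2 new (p, a)
  "vigalmitapa" → 11 new (v, i, g, a, l, m, i, t, a, p, a)
  "vigaldor" → prefix "vigal" already present; 3 new (d, o, r)
  "sartatorgal" → prefix "sar" already present; 8 new (t, a, t, o, r, g, a, l)
  "sarludorta" → prefix "sar" already present; 7 new (l, u, d, o, r, t, a)
  "sartorsarde" → prefix "sart" already present; 7 new (o, r, s, a, r, d, e)
  "vigaltavenka" → prefix "vigal" already present; 7 new (t, a, v, e, n, k, a)
  "sarbeltasar" → prefix "sar" already present; 8 new (b, e, l, t, a, s, a, r)
  "dordemor" → 8 new (d, o, r, d, e, m, o, r)
Total nodes = 7 + 8 + 2 + 11 + 3 + 8 + 7 + 7 + 7 + 8 + 8 = 76

76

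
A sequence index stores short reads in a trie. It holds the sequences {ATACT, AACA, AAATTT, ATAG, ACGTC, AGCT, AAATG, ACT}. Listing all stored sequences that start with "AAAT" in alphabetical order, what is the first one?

AAATG

DFS of the "AAAT" subtree visits, in order: "AAATG", "AAATTT"
Position 1: AAATG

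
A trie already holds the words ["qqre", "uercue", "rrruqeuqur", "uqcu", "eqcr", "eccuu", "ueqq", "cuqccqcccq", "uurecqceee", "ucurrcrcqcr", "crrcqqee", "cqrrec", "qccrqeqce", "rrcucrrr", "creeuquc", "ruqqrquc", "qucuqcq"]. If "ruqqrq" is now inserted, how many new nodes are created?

0

"ruqqrq" is already a full path in the trie; only an end-marker is added.
No new nodes are needed: 0.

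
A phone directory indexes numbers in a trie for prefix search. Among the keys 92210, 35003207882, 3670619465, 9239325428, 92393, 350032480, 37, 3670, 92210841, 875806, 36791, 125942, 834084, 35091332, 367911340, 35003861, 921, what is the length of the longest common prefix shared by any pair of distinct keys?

Equivalently: take the maximum, over all pairs, of their longest common prefix length.
e.g. "35003207882" and "350032480" share the prefix "350032" of length 6; no pair shares a longer one.
Longest shared-prefix length: 6

6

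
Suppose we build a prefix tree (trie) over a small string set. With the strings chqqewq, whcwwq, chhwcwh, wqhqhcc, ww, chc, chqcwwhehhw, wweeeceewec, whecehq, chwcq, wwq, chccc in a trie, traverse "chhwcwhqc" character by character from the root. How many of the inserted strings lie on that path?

1

Walk "chhwcwhqc" from the root; an end-of-word marker is hit whenever a stored word is a prefix of "chhwcwhqc".
Prefixes of the query that are stored words: "chhwcwh"
Count: 1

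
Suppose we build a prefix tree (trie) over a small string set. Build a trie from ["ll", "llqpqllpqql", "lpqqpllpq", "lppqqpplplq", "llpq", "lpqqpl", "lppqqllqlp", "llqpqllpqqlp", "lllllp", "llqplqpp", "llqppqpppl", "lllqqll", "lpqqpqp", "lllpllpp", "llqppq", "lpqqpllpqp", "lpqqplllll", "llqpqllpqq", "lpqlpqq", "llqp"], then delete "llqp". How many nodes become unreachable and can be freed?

After clearing the end-marker at "llqp", prune upward until reaching a node still needed by another word.
Every node on "llqp" is still needed (e.g. by "llqpqllpqql"), so nothing is freed.
Nodes removed: 0

0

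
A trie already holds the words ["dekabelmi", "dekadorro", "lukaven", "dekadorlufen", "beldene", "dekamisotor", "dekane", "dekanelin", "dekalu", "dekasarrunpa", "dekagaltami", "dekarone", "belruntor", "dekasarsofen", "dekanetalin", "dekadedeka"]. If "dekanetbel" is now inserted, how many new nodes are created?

The longest prefix of "dekanetbel" already in the trie is "dekanet" (length 7).
So 10 − 7 = 3 new nodes.

3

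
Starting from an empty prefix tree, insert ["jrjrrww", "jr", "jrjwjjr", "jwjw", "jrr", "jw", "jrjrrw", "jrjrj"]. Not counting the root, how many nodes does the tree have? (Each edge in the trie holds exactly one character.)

Insert word by word; a character creates a node only if that edge doesn't already exist:
  "jrjrrww" → 7 new (j, r, j, r, r, w, w)
  "jr" → prefix "jr" already present; 0 new (none)
  "jrjwjjr" → prefix "jrj" already present; 4 new (w, j, j, r)
  "jwjw" → prefix "j" already present; 3 new (w, j, w)
  "jrr" → prefix "jr" already present; 1 new (r)
  "jw" → prefix "jw" already present; 0 new (none)
  "jrjrrw" → prefix "jrjrrw" already present; 0 new (none)
  "jrjrj" → prefix "jrjr" already present; 1 new (j)
Total nodes = 7 + 0 + 4 + 3 + 1 + 0 + 0 + 1 = 16

16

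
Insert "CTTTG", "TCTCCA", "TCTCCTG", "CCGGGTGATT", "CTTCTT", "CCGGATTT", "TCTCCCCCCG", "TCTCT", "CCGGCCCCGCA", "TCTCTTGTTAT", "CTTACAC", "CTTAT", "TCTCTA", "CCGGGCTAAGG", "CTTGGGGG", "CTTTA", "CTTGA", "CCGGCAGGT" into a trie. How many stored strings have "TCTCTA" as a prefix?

1

Walk to "TCTCTA"; the words in its subtree are exactly those with that prefix.
Matches: "TCTCTA"
Count: 1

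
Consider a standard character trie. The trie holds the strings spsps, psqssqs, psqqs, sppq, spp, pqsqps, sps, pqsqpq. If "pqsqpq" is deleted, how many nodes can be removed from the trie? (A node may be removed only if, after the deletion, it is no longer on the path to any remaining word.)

1

After clearing the end-marker at "pqsqpq", prune upward until reaching a node still needed by another word.
The suffix "q" (1 node) is used only by "pqsqpq"; the node for "pqsqp" still has the child "s", so pruning stops there.
Nodes removed: 1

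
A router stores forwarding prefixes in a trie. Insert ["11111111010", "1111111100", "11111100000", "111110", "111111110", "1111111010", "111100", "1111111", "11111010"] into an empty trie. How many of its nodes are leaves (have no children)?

A leaf is a node with no children — equivalently, the end of a word that is not a proper prefix of any other stored word.
Those words: "111100", "11111010", "11111100000", "1111111010", "1111111100", "11111111010"
Leaf count: 6

6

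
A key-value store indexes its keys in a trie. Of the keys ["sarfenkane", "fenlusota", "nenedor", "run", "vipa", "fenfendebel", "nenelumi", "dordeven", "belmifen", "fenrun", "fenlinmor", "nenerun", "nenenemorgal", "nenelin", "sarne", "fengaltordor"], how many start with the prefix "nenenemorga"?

Traverse to the node for "nenenemorga", then collect every word in that subtree.
Matches: "nenenemorgal"
Count: 1

1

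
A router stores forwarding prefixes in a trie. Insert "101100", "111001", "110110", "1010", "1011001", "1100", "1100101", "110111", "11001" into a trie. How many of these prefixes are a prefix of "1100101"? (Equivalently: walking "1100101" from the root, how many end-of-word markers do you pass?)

3

Walk "1100101" from the root; an end-of-word marker is hit whenever a stored word is a prefix of "1100101".
Prefixes of the query that are stored words: "1100", "11001", "1100101"
Count: 3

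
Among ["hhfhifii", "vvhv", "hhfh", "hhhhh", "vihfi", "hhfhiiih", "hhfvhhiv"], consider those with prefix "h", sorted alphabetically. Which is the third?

DFS of the "h" subtree visits, in order: "hhfh", "hhfhifii", "hhfhiiih", "hhfvhhiv", "hhhhh"
The 3rd is hhfhiiih.

hhfhiiih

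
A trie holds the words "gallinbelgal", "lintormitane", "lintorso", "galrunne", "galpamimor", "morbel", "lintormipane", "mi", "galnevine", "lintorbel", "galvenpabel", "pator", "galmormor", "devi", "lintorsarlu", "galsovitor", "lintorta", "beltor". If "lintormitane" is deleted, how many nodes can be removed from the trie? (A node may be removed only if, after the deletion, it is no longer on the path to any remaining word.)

Walk "lintormitane" from the leaf back toward the root, removing each node that no remaining word uses.
The suffix "tane" (4 nodes) is used only by "lintormitane"; the node for "lintormi" still has the child "p", so pruning stops there.
Nodes removed: 4

4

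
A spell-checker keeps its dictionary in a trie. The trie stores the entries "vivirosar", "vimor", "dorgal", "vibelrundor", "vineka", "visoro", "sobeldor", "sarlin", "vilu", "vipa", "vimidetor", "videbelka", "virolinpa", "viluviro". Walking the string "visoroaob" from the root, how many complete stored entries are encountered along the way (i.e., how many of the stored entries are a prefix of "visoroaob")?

Check each prefix of "visoroaob" against the stored set — each match is an end-marker on the path.
Prefixes of the query that are stored words: "visoro"
Count: 1

1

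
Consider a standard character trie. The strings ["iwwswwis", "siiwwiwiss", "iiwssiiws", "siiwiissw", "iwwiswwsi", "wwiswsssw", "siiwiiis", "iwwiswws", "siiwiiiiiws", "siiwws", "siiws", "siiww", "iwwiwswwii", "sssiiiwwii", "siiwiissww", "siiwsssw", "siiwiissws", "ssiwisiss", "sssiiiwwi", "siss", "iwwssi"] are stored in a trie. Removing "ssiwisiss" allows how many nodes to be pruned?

7

A node on "ssiwisiss"'s path can go only if nothing else ends at it or branches off below it.
The suffix "iwisiss" (7 nodes) is used only by "ssiwisiss"; the node for "ss" still has the child "s", so pruning stops there.
Nodes removed: 7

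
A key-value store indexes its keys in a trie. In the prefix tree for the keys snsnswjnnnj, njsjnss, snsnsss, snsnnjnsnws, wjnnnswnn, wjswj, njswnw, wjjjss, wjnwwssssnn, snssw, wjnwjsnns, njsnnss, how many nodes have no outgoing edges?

A leaf is a node with no children — equivalently, the end of a word that is not a proper prefix of any other stored word.
Those words: "njsjnss", "njsnnss", "njswnw", "snsnnjnsnws", "snsnsss", "snsnswjnnnj", "snssw", "wjjjss", "wjnnnswnn", "wjnwjsnns", "wjnwwssssnn", "wjswj"
Leaf count: 12

12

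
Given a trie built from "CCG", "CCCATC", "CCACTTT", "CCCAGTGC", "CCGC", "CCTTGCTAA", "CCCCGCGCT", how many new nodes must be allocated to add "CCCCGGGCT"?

The longest prefix of "CCCCGGGCT" already in the trie is "CCCCG" (length 5).
New nodes needed: |"CCCCGGGCT"| − 5 = 9 − 5 = 4.

4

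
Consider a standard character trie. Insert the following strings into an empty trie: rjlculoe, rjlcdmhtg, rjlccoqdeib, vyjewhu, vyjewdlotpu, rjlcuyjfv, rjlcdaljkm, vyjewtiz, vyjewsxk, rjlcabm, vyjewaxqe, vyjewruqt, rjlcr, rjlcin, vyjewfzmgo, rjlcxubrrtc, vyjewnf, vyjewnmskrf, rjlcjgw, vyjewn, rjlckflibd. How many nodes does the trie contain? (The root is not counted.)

For each word, the new-node count is its length minus the longest prefix already in the trie:
  "rjlculoe" → 8 new (r, j, l, c, u, l, o, e)
  "rjlcdmhtg" → prefix "rjlc" already present; 5 new (d, m, h, t, g)
  "rjlccoqdeib" → prefix "rjlc" already present; 7 new (c, o, q, d, e, i, b)
  "vyjewhu" → 7 new (v, y, j, e, w, h, u)
  "vyjewdlotpu" → prefix "vyjew" already present; 6 new (d, l, o, t, p, u)
  "rjlcuyjfv" → prefix "rjlcu" already present; 4 new (y, j, f, v)
  "rjlcdaljkm" → prefix "rjlcd" already present; 5 new (a, l, j, k, m)
  "vyjewtiz" → prefix "vyjew" already present; 3 new (t, i, z)
  "vyjewsxk" → prefix "vyjew" already present; 3 new (s, x, k)
  "rjlcabm" → prefix "rjlc" already present; 3 new (a, b, m)
  "vyjewaxqe" → prefix "vyjew" already present; 4 new (a, x, q, e)
  "vyjewruqt" → prefix "vyjew" already present; 4 new (r, u, q, t)
  "rjlcr" → prefix "rjlc" already present; 1 new (r)
  "rjlcin" → prefix "rjlc" already present; 2 new (i, n)
  "vyjewfzmgo" → prefix "vyjew" already present; 5 new (f, z, m, g, o)
  "rjlcxubrrtc" → prefix "rjlc" already present; 7 new (x, u, b, r, r, t, c)
  "vyjewnf" → prefix "vyjew" already present; 2 new (n, f)
  "vyjewnmskrf" → prefix "vyjewn" already present; 5 new (m, s, k, r, f)
  "rjlcjgw" → prefix "rjlc" already present; 3 new (j, g, w)
  "vyjewn" → prefix "vyjewn" already present; 0 new (none)
  "rjlckflibd" → prefix "rjlc" already present; 6 new (k, f, l, i, b, d)
Total nodes = 8 + 5 + 7 + 7 + 6 + 4 + 5 + 3 + 3 + 3 + 4 + 4 + 1 + 2 + 5 + 7 + 2 + 5 + 3 + 0 + 6 = 90

90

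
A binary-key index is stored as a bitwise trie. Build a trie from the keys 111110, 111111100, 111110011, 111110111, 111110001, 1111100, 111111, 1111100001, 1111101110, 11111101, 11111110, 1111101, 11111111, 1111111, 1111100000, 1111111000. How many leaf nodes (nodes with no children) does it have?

A leaf is a node with no children — equivalently, the end of a word that is not a proper prefix of any other stored word.
Those words: "1111100000", "1111100001", "111110001", "111110011", "1111101110", "11111101", "1111111000", "11111111"
Leaf count: 8

8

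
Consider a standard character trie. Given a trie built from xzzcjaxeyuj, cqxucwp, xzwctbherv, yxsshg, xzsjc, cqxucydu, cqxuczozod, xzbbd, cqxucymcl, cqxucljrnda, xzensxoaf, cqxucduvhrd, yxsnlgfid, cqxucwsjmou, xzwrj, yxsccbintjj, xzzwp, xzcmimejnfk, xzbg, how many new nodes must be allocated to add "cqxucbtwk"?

Walking "cqxucbtwk" from the root, the first 5 characters ("cqxuc") follow existing edges; "b" is the first miss.
So 9 − 5 = 4 new nodes.

4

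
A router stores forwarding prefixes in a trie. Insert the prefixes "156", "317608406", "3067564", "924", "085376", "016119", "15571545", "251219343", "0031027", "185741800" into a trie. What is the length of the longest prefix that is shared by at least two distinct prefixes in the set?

Equivalently: take the maximum, over all pairs, of their longest common prefix length.
"15571545" and "156" agree on "15" (2 characters) before diverging; nothing deeper is shared.
Longest shared-prefix length: 2

2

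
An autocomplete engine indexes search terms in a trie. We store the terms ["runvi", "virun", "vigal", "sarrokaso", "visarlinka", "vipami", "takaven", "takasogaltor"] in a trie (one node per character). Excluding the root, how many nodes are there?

Insert word by word; a character creates a node only if that edge doesn't already exist:
  "runvi" → 5 new (r, u, n, v, i)
  "virun" → 5 new (v, i, r, u, n)
  "vigal" → prefix "vi" already present; 3 new (g, a, l)
  "sarrokaso" → 9 new (s, a, r, r, o, k, a, s, o)
  "visarlinka" → prefix "vi" already present; 8 new (s, a, r, l, i, n, k, a)
  "vipami" → prefix "vi" already present; 4 new (p, a, m, i)
  "takaven" → 7 new (t, a, k, a, v, e, n)
  "takasogaltor" → prefix "taka" already present; 8 new (s, o, g, a, l, t, o, r)
Total nodes = 5 + 5 + 3 + 9 + 8 + 4 + 7 + 8 = 49

49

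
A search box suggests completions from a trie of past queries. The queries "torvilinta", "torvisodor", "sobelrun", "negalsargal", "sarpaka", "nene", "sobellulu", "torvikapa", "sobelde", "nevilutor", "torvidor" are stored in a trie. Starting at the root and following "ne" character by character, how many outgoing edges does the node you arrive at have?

Follow the path "ne" to its node, then look at its outgoing edges.
Distinct next characters after "ne": g, n, v.
That node has 3 child edges.

3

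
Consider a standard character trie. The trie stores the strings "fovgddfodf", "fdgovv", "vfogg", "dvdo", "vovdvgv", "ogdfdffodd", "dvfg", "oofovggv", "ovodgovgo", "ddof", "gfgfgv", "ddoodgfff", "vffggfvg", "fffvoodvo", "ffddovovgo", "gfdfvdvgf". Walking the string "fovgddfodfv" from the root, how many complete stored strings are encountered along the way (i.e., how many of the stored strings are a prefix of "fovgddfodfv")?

Traverse "fovgddfodfv" character by character; count nodes along the way that are marked as word ends.
Prefixes of the query that are stored words: "fovgddfodf"
Count: 1

1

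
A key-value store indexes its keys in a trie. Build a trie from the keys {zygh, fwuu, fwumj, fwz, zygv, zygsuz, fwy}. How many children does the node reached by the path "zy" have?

1

Walk "zy" from the root, arriving at one node.
Distinct next characters after "zy": g.
That node has 1 child edge.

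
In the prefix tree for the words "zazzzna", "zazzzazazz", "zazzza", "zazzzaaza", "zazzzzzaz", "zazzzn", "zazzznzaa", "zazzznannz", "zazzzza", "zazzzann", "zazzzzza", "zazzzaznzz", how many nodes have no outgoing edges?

A leaf is a node with no children — equivalently, the end of a word that is not a proper prefix of any other stored word.
Those words: "zazzzaaza", "zazzzann", "zazzzazazz", "zazzzaznzz", "zazzznannz", "zazzznzaa", "zazzzza", "zazzzzzaz"
Leaf count: 8

8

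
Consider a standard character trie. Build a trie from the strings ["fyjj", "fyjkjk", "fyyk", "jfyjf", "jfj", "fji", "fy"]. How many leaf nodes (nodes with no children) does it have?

6

Leaves are exactly the stored words that no other stored word extends.
Those words: "fji", "fyjj", "fyjkjk", "fyyk", "jfj", "jfyjf"
Leaf count: 6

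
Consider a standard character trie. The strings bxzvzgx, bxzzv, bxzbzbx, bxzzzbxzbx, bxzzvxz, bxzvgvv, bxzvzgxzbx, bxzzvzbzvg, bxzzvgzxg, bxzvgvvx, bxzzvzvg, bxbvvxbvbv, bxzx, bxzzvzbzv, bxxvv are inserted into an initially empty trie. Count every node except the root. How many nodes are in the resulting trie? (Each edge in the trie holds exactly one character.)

51

Trace insertions, counting only characters that open a new branch:
  "bxzvzgx" → 7 new (b, x, z, v, z, g, x)
  "bxzzv" → prefix "bxz" already present; 2 new (z, v)
  "bxzbzbx" → prefix "bxz" already present; 4 new (b, z, b, x)
  "bxzzzbxzbx" → prefix "bxzz" already present; 6 new (z, b, x, z, b, x)
  "bxzzvxz" → prefix "bxzzv" already present; 2 new (x, z)
  "bxzvgvv" → prefix "bxzv" already present; 3 new (g, v, v)
  "bxzvzgxzbx" → prefix "bxzvzgx" already present; 3 new (z, b, x)
  "bxzzvzbzvg" → prefix "bxzzv" already present; 5 new (z, b, z, v, g)
  "bxzzvgzxg" → prefix "bxzzv" already present; 4 new (g, z, x, g)
  "bxzvgvvx" → prefix "bxzvgvv" already present; 1 new (x)
  "bxzzvzvg" → prefix "bxzzvz" already present; 2 new (v, g)
  "bxbvvxbvbv" → prefix "bx" already present; 8 new (b, v, v, x, b, v, b, v)
  "bxzx" → prefix "bxz" already present; 1 new (x)
  "bxzzvzbzv" → prefix "bxzzvzbzv" already present; 0 new (none)
  "bxxvv" → prefix "bx" already present; 3 new (x, v, v)
Total nodes = 7 + 2 + 4 + 6 + 2 + 3 + 3 + 5 + 4 + 1 + 2 + 8 + 1 + 0 + 3 = 51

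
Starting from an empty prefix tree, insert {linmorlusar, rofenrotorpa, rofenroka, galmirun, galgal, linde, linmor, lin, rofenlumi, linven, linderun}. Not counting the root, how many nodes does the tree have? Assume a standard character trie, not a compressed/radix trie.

48

For each word, the new-node count is its length minus the longest prefix already in the trie:
  "linmorlusar" → 11 new (l, i, n, m, o, r, l, u, s, a, r)
  "rofenrotorpa" → 12 new (r, o, f, e, n, r, o, t, o, r, p, a)
  "rofenroka" → prefix "rofenro" already present; 2 new (k, a)
  "galmirun" → 8 new (g, a, l, m, i, r, u, n)
  "galgal" → prefix "gal" already present; 3 new (g, a, l)
  "linde" → prefix "lin" already present; 2 new (d, e)
  "linmor" → prefix "linmor" already present; 0 new (none)
  "lin" → prefix "lin" already present; 0 new (none)
  "rofenlumi" → prefix "rofen" already present; 4 new (l, u, m, i)
  "linven" → prefix "lin" already present; 3 new (v, e, n)
  "linderun" → prefix "linde" already present; 3 new (r, u, n)
Total nodes = 11 + 12 + 2 + 8 + 3 + 2 + 0 + 0 + 4 + 3 + 3 = 48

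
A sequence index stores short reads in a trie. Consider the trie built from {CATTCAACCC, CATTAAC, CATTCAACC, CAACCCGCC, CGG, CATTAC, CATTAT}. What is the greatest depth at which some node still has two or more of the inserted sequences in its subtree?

9

Look for the deepest trie node that still has at least two words in its subtree.
"CATTCAACC" and "CATTCAACCC" agree on "CATTCAACC" (9 characters) before diverging; nothing deeper is shared.
Longest shared-prefix length: 9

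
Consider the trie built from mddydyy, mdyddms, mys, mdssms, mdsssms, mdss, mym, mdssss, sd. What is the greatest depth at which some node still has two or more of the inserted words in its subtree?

The deepest shared node is where two words last agree before diverging.
"mdsssms" and "mdssss" agree on "mdsss" (5 characters) before diverging; nothing deeper is shared.
Longest shared-prefix length: 5

5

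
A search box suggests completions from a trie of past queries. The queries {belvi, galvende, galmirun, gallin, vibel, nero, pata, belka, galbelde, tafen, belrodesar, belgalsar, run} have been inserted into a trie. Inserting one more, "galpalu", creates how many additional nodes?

Walking "galpalu" from the root, the first 3 characters ("gal") follow existing edges; "p" is the first miss.
New nodes needed: |"galpalu"| − 3 = 7 − 3 = 4.

4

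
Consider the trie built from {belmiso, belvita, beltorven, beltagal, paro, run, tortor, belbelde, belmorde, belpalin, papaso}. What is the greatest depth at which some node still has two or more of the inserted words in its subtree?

The deepest shared node is where two words last agree before diverging.
e.g. "belmiso" and "belmorde" share the prefix "belm" of length 4; no pair shares a longer one.
Longest shared-prefix length: 4

4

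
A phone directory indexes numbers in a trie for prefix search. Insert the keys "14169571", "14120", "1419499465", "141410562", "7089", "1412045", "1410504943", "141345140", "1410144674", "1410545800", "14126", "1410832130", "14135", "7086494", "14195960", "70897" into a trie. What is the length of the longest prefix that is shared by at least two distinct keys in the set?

5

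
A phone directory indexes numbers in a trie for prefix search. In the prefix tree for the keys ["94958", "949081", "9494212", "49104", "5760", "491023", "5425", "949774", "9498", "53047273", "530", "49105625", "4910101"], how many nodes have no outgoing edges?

12

A leaf is a node with no children — equivalently, the end of a word that is not a proper prefix of any other stored word.
Those words: "4910101", "491023", "49104", "49105625", "53047273", "5425", "5760", "949081", "9494212", "94958", "949774", "9498"
Leaf count: 12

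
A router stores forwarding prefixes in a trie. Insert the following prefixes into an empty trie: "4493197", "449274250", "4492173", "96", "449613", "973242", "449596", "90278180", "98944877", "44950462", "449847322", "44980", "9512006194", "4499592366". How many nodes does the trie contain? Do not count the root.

70

Count nodes per top-level branch (shared prefixes stored once):
  '4'-branch (4492173, 449274250, 4493197, 44950462, 449596, 449613, 44980, 449847322, 4499592366): 40 nodes
  '9'-branch (90278180, 9512006194, 96, 973242, 98944877): 30 nodes
Sum: 70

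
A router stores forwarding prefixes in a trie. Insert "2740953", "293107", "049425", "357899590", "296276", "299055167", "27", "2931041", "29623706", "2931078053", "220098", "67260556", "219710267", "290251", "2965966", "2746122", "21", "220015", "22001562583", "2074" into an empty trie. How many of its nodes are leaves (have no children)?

16

Leaves are exactly the stored words that no other stored word extends.
Those words: "049425", "2074", "219710267", "22001562583", "220098", "2740953", "2746122", "290251", "2931041", "2931078053", "29623706", "296276", "2965966", "299055167", "357899590", "67260556"
Leaf count: 16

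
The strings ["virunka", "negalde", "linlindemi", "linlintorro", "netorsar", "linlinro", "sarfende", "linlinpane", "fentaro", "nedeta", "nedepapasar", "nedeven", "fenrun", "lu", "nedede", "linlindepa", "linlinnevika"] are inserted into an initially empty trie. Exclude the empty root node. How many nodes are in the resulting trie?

84

Trace insertions, counting only characters that open a new branch:
  "virunka" → 7 new (v, i, r, u, n, k, a)
  "negalde" → 7 new (n, e, g, a, l, d, e)
  "linlindemi" → 10 new (l, i, n, l, i, n, d, e, m, i)
  "linlintorro" → prefix "linlin" already present; 5 new (t, o, r, r, o)
  "netorsar" → prefix "ne" already present; 6 new (t, o, r, s, a, r)
  "linlinro" → prefix "linlin" already present; 2 new (r, o)
  "sarfende" → 8 new (s, a, r, f, e, n, d, e)
  "linlinpane" → prefix "linlin" already present; 4 new (p, a, n, e)
  "fentaro" → 7 new (f, e, n, t, a, r, o)
  "nedeta" → prefix "ne" already present; 4 new (d, e, t, a)
  "nedepapasar" → prefix "nede" already present; 7 new (p, a, p, a, s, a, r)
  "nedeven" → prefix "nede" already present; 3 new (v, e, n)
  "fenrun" → prefix "fen" already present; 3 new (r, u, n)
  "lu" → prefix "l" already present; 1 new (u)
  "nedede" → prefix "nede" already present; 2 new (d, e)
  "linlindepa" → prefix "linlinde" already present; 2 new (p, a)
  "linlinnevika" → prefix "linlin" already present; 6 new (n, e, v, i, k, a)
Total nodes = 7 + 7 + 10 + 5 + 6 + 2 + 8 + 4 + 7 + 4 + 7 + 3 + 3 + 1 + 2 + 2 + 6 = 84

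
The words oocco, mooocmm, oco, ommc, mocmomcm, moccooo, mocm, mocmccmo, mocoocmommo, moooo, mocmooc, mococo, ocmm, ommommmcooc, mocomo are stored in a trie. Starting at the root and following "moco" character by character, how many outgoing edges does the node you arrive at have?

Walk "moco" from the root, arriving at one node.
Distinct next characters after "moco": c, m, o.
That node has 3 child edges.

3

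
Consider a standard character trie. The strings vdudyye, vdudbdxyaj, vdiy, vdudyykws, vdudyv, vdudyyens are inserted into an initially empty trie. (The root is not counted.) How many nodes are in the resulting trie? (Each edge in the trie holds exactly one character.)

21

Insert word by word; a character creates a node only if that edge doesn't already exist:
  "vdudyye" → 7 new (v, d, u, d, y, y, e)
  "vdudbdxyaj" → prefix "vdud" already present; 6 new (b, d, x, y, a, j)
  "vdiy" → prefix "vd" already present; 2 new (i, y)
  "vdudyykws" → prefix "vdudyy" already present; 3 new (k, w, s)
  "vdudyv" → prefix "vdudy" already present; 1 new (v)
  "vdudyyens" → prefix "vdudyye" already present; 2 new (n, s)
Total nodes = 7 + 6 + 2 + 3 + 1 + 2 = 21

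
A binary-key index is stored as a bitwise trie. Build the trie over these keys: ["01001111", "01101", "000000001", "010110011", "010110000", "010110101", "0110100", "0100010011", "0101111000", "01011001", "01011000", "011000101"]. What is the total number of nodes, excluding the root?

Trace insertions, counting only characters that open a new branch:
  "01001111" → 8 new (0, 1, 0, 0, 1, 1, 1, 1)
  "01101" → prefix "01" already present; 3 new (1, 0, 1)
  "000000001" → prefix "0" already present; 8 new (0, 0, 0, 0, 0, 0, 0, 1)
  "010110011" → prefix "010" already present; 6 new (1, 1, 0, 0, 1, 1)
  "010110000" → prefix "0101100" already present; 2 new (0, 0)
  "010110101" → prefix "010110" already present; 3 new (1, 0, 1)
  "0110100" → prefix "01101" already present; 2 new (0, 0)
  "0100010011" → prefix "0100" already present; 6 new (0, 1, 0, 0, 1, 1)
  "0101111000" → prefix "01011" already present; 5 new (1, 1, 0, 0, 0)
  "01011001" → prefix "01011001" already present; 0 new (none)
  "01011000" → prefix "01011000" already present; 0 new (none)
  "011000101" → prefix "0110" already present; 5 new (0, 0, 1, 0, 1)
Total nodes = 8 + 3 + 8 + 6 + 2 + 3 + 2 + 6 + 5 + 0 + 0 + 5 = 48

48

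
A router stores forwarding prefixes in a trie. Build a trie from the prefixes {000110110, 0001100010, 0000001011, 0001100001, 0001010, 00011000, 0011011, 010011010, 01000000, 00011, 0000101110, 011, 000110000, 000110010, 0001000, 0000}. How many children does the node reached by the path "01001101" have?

1

Walk "01001101" from the root, arriving at one node.
Characters that immediately follow "01001101" among the stored strings: {0}.
That node has 1 child edge.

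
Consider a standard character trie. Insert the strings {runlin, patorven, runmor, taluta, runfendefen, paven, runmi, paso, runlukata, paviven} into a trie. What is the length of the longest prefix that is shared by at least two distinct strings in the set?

Look for the deepest trie node that still has at least two words in its subtree.
e.g. "runlin" and "runlukata" share the prefix "runl" of length 4; no pair shares a longer one.
Longest shared-prefix length: 4

4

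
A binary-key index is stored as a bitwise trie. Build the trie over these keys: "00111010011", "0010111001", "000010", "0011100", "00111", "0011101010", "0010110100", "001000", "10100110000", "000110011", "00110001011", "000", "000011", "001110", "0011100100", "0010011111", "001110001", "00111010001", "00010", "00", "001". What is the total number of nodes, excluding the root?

For each word, the new-node count is its length minus the longest prefix already in the trie:
  "00111010011" → 11 new (0, 0, 1, 1, 1, 0, 1, 0, 0, 1, 1)
  "0010111001" → prefix "001" already present; 7 new (0, 1, 1, 1, 0, 0, 1)
  "000010" → prefix "00" already present; 4 new (0, 0, 1, 0)
  "0011100" → prefix "001110" already present; 1 new (0)
  "00111" → prefix "00111" already present; 0 new (none)
  "0011101010" → prefix "00111010" already present; 2 new (1, 0)
  "0010110100" → prefix "001011" already present; 4 new (0, 1, 0, 0)
  "001000" → prefix "0010" already present; 2 new (0, 0)
  "10100110000" → 11 new (1, 0, 1, 0, 0, 1, 1, 0, 0, 0, 0)
  "000110011" → prefix "000" already present; 6 new (1, 1, 0, 0, 1, 1)
  "00110001011" → prefix "0011" already present; 7 new (0, 0, 0, 1, 0, 1, 1)
  "000" → prefix "000" already present; 0 new (none)
  "000011" → prefix "00001" already present; 1 new (1)
  "001110" → prefix "001110" already present; 0 new (none)
  "0011100100" → prefix "0011100" already present; 3 new (1, 0, 0)
  "0010011111" → prefix "00100" already present; 5 new (1, 1, 1, 1, 1)
  "001110001" → prefix "0011100" already present; 2 new (0, 1)
  "00111010001" → prefix "001110100" already present; 2 new (0, 1)
  "00010" → prefix "0001" already present; 1 new (0)
  "00" → prefix "00" already present; 0 new (none)
  "001" → prefix "001" already present; 0 new (none)
Total nodes = 11 + 7 + 4 + 1 + 0 + 2 + 4 + 2 + 11 + 6 + 7 + 0 + 1 + 0 + 3 + 5 + 2 + 2 + 1 + 0 + 0 = 69

69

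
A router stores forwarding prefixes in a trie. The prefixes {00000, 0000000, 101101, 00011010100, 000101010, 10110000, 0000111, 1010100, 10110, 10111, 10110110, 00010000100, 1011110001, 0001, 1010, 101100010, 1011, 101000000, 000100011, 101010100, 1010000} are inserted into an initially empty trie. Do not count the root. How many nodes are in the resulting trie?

62

Trace insertions, counting only characters that open a new branch:
  "00000" → 5 new (0, 0, 0, 0, 0)
  "0000000" → prefix "00000" already present; 2 new (0, 0)
  "101101" → 6 new (1, 0, 1, 1, 0, 1)
  "00011010100" → prefix "000" already present; 8 new (1, 1, 0, 1, 0, 1, 0, 0)
  "000101010" → prefix "0001" already present; 5 new (0, 1, 0, 1, 0)
  "10110000" → prefix "10110" already present; 3 new (0, 0, 0)
  "0000111" → prefix "0000" already present; 3 new (1, 1, 1)
  "1010100" → prefix "101" already present; 4 new (0, 1, 0, 0)
  "10110" → prefix "10110" already present; 0 new (none)
  "10111" → prefix "1011" already present; 1 new (1)
  "10110110" → prefix "101101" already present; 2 new (1, 0)
  "00010000100" → prefix "00010" already present; 6 new (0, 0, 0, 1, 0, 0)
  "1011110001" → prefix "10111" already present; 5 new (1, 0, 0, 0, 1)
  "0001" → prefix "0001" already present; 0 new (none)
  "1010" → prefix "1010" already present; 0 new (none)
  "101100010" → prefix "1011000" already present; 2 new (1, 0)
  "1011" → prefix "1011" already present; 0 new (none)
  "101000000" → prefix "1010" already present; 5 new (0, 0, 0, 0, 0)
  "000100011" → prefix "0001000" already present; 2 new (1, 1)
  "101010100" → prefix "101010" already present; 3 new (1, 0, 0)
  "1010000" → prefix "1010000" already present; 0 new (none)
Total nodes = 5 + 2 + 6 + 8 + 5 + 3 + 3 + 4 + 0 + 1 + 2 + 6 + 5 + 0 + 0 + 2 + 0 + 5 + 2 + 3 + 0 = 62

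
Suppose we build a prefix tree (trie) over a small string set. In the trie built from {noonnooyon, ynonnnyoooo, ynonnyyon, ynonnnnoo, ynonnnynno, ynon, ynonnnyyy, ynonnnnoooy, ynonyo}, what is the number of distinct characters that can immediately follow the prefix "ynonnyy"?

Walk "ynonnyy" from the root, arriving at one node.
Characters that immediately follow "ynonnyy" among the stored strings: {o}.
That node has 1 child edge.

1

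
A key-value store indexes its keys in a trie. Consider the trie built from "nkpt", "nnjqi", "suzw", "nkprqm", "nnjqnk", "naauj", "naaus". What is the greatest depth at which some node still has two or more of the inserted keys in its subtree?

4

The deepest shared node is where two words last agree before diverging.
"naauj" and "naaus" agree on "naau" (4 characters) before diverging; nothing deeper is shared.
Longest shared-prefix length: 4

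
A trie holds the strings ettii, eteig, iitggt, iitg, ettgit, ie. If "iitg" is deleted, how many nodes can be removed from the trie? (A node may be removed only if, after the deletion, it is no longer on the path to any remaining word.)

0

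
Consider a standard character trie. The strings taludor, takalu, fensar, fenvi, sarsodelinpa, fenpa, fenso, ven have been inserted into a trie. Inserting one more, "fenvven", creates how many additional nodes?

3

"fenv" is already a path in the trie; the remaining "ven" must be added.
New nodes needed: |"fenvven"| − 4 = 7 − 4 = 3.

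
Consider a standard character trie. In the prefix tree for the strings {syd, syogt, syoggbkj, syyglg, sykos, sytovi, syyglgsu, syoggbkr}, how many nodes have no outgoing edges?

7

A leaf is a node with no children — equivalently, the end of a word that is not a proper prefix of any other stored word.
Those words: "syd", "sykos", "syoggbkj", "syoggbkr", "syogt", "sytovi", "syyglgsu"
Leaf count: 7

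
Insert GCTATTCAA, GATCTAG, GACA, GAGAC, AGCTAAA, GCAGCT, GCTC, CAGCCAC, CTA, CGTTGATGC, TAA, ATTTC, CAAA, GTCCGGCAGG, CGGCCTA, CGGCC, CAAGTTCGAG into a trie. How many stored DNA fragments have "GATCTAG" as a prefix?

1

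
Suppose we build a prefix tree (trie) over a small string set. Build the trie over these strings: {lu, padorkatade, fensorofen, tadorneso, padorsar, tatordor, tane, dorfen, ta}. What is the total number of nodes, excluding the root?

49

Insert word by word; a character creates a node only if that edge doesn't already exist:
  "lu" → 2 new (l, u)
  "padorkatade" → 11 new (p, a, d, o, r, k, a, t, a, d, e)
  "fensorofen" → 10 new (f, e, n, s, o, r, o, f, e, n)
  "tadorneso" → 9 new (t, a, d, o, r, n, e, s, o)
  "padorsar" → prefix "pador" already present; 3 new (s, a, r)
  "tatordor" → prefix "ta" already present; 6 new (t, o, r, d, o, r)
  "tane" → prefix "ta" already present; 2 new (n, e)
  "dorfen" → 6 new (d, o, r, f, e, n)
  "ta" → prefix "ta" already present; 0 new (none)
Total nodes = 2 + 11 + 10 + 9 + 3 + 6 + 2 + 6 + 0 = 49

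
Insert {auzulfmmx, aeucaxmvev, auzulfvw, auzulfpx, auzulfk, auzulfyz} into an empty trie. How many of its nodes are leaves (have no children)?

A leaf is a node with no children — equivalently, the end of a word that is not a proper prefix of any other stored word.
Those words: "aeucaxmvev", "auzulfk", "auzulfmmx", "auzulfpx", "auzulfvw", "auzulfyz"
Leaf count: 6

6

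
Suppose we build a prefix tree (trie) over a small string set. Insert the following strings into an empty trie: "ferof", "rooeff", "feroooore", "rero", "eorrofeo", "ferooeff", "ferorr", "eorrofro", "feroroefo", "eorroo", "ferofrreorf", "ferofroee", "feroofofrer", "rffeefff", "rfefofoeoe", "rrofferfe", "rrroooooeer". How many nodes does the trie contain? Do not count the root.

86

Trace insertions, counting only characters that open a new branch:
  "ferof" → 5 new (f, e, r, o, f)
  "rooeff" → 6 new (r, o, o, e, f, f)
  "feroooore" → prefix "fero" already present; 5 new (o, o, o, r, e)
  "rero" → prefix "r" already present; 3 new (e, r, o)
  "eorrofeo" → 8 new (e, o, r, r, o, f, e, o)
  "ferooeff" → prefix "feroo" already present; 3 new (e, f, f)
  "ferorr" → prefix "fero" already present; 2 new (r, r)
  "eorrofro" → prefix "eorrof" already present; 2 new (r, o)
  "feroroefo" → prefix "feror" already present; 4 new (o, e, f, o)
  "eorroo" → prefix "eorro" already present; 1 new (o)
  "ferofrreorf" → prefix "ferof" already present; 6 new (r, r, e, o, r, f)
  "ferofroee" → prefix "ferofr" already present; 3 new (o, e, e)
  "feroofofrer" → prefix "feroo" already present; 6 new (f, o, f, r, e, r)
  "rffeefff" → prefix "r" already present; 7 new (f, f, e, e, f, f, f)
  "rfefofoeoe" → prefix "rf" already present; 8 new (e, f, o, f, o, e, o, e)
  "rrofferfe" → prefix "r" already present; 8 new (r, o, f, f, e, r, f, e)
  "rrroooooeer" → prefix "rr" already present; 9 new (r, o, o, o, o, o, e, e, r)
Total nodes = 5 + 6 + 5 + 3 + 8 + 3 + 2 + 2 + 4 + 1 + 6 + 3 + 6 + 7 + 8 + 8 + 9 = 86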